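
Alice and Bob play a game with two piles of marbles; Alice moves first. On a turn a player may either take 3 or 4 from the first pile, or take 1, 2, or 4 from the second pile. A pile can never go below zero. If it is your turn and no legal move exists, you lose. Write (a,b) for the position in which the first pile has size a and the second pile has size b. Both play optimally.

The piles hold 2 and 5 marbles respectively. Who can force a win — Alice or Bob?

Positions with no move are L. A position that does have a move is losing for the player to move precisely when every available move leads to a winning position for the opponent. Fill in the labels:
No move ever increases a pile, so every position that can arise here has a ≤ 2 and b ≤ 5; it is enough to label the cells with 0 ≤ a ≤ 2 and 0 ≤ b ≤ 5.
Every move lowers a or b (never raises either), so fill the grid row by row in increasing a, and left to right within a row: each cell's successors are then already labelled.
      b=0  b=1  b=2  b=3  b=4  b=5
a=0:    L    W    W    L    W    W
a=1:    L    W    W    L    W    W
a=2:    L    W    W    L    W    W
Cells with no legal move (terminal, hence L): (0,0), (1,0), (2,0).
The remaining L cells, each justified by listing all of its moves:
(0,3): L (options (0,2)(W), (0,1)(W) are all W)
(1,3): L (options (1,2)(W), (1,1)(W) are all W)
(2,3): L (options (2,2)(W), (2,1)(W) are all W)
Every other cell has at least one move into one of the L cells above, so it is W.
From (2,5) Alice can move to (2,3), reaching an L position.

Alice wins.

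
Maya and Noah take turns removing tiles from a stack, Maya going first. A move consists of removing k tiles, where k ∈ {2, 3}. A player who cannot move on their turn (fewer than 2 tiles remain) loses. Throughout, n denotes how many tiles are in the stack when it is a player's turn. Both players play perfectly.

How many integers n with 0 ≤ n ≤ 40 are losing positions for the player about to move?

Work bottom-up. With no move the player to move loses. Otherwise the position is W if at least one move leads to an L position for the opponent, and L if every move leads to a W.
n=0: no move → L
n=1: no move → L
n=2: W (go to 0, an L position)
n=3: W (go to 1, an L position)
n=4: W (go to 1, an L position)
n=5: L (options 3(W), 2(W) are all W)
n=6: L (options 4(W), 3(W) are all W)
n=7: W (go to 5, an L position)
n=8: W (go to 6, an L position)
n=9: W (go to 6, an L position)
n=10: L (options 8(W), 7(W) are all W)
n=11: L (options 9(W), 8(W) are all W)
n=12: W (go to 10, an L position)
n=13: W (go to 11, an L position)
n=14: W (go to 11, an L position)
n=15: L (options 13(W), 12(W) are all W)
n=16: L (options 14(W), 13(W) are all W)
n=17: W (go to 15, an L position)
n=18: W (go to 16, an L position)
n=19: W (go to 16, an L position)
n=20: L (options 18(W), 17(W) are all W)
n=21: L (options 19(W), 18(W) are all W)
n=22: W (go to 20, an L position)
n=23: W (go to 21, an L position)
n=24: W (go to 21, an L position)
n=25: L (options 23(W), 22(W) are all W)
n=26: L (options 24(W), 23(W) are all W)
n=27: W (go to 25, an L position)
n=28: W (go to 26, an L position)
n=29: W (go to 26, an L position)
n=30: L (options 28(W), 27(W) are all W)
n=31: L (options 29(W), 28(W) are all W)
n=32: W (go to 30, an L position)
n=33: W (go to 31, an L position)
n=34: W (go to 31, an L position)
n=35: L (options 33(W), 32(W) are all W)
n=36: L (options 34(W), 33(W) are all W)
n=37: W (go to 35, an L position)
n=38: W (go to 36, an L position)
n=39: W (go to 36, an L position)
n=40: L (options 38(W), 37(W) are all W)
L entries with 0 ≤ n ≤ 40: n = 0, 1, 5, 6, 10, 11, 15, 16, 20, 21, 25, 26, 30, 31, 35, 36, 40; that makes 17.

17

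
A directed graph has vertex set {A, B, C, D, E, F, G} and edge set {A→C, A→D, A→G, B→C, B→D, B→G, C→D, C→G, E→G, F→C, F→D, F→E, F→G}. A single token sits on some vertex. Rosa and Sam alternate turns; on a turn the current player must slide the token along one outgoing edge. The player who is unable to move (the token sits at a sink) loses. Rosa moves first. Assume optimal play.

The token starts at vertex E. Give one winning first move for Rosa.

Work bottom-up. With no move the player to move loses. Otherwise the position is W if at least one move leads to an L position for the opponent, and L if every move leads to a W.
Every edge goes from a vertex to one that appears earlier in the order G, D, C, A, E, B, F, so processing vertices in that order labels each vertex after all of its successors.
G: no outgoing edge → L
D: no outgoing edge → L
C: reaches L-position D → W
A: reaches L-position D → W
E: reaches L-position G → W
B: reaches L-position D → W
F: reaches L-position D → W
From E, the L positions reachable in one move are: G.

Move to G.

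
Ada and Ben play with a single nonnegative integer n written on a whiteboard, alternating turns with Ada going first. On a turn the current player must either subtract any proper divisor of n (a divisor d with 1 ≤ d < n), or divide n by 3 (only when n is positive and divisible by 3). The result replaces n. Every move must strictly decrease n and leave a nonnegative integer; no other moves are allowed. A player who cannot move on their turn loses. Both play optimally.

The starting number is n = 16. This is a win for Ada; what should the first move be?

Move to 15.

Work bottom-up. With no move the player to move loses. Otherwise the position is W if at least one move leads to an L position for the opponent, and L if every move leads to a W.
n=0: no move → L
n=1: no move → L
n=2: →1(L), so W
n=3: →1(L), so W
n=4: →2(W), 3(W) — all W, so L
n=5: →4(L), so W
n=6: →4(L), so W
n=7: →6(W) only, which is W, so L
n=8: →4(L), so W
n=9: →3(W), 6(W), 8(W) — all W, so L
n=10: →9(L), so W
n=11: →10(W) only, which is W, so L
n=12: →4(L), so W
n=13: →12(W) only, which is W, so L
n=14: →7(L), so W
n=15: →5(W), 10(W), 12(W), 14(W) — all W, so L
n=16: →15(L), so W
From 16, the L positions reachable in one move are: 15.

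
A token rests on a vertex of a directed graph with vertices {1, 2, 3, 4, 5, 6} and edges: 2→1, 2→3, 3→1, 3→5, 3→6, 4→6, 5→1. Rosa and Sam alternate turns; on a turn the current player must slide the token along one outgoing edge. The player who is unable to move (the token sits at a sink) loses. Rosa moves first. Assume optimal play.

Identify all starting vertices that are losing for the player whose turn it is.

1, 6

Use the standard recursion: the mover loses at a terminal position; elsewhere, the mover wins exactly when some move hands the opponent an L position.
Every edge goes from a vertex to one that appears earlier in the order 6, 1, 5, 4, 3, 2, so processing vertices in that order labels each vertex after all of its successors.
6: no outgoing edge → L
1: no outgoing edge → L
5: can move to 1, which is L ⇒ W
4: can move to 6, which is L ⇒ W
3: can move to 1, which is L ⇒ W
2: can move to 1, which is L ⇒ W
Reading off the rows marked L gives the requested list; there are 2 such vertices.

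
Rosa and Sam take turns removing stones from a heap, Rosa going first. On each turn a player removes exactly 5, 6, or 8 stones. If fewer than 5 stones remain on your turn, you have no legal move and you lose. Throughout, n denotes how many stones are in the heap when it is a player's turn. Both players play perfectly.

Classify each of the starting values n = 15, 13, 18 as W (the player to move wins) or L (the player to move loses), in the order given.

15: L, 13: L, 18: W

Compute win/loss labels from the base case upward. A position with no move is L. Any other position is W if it can reach an L in one move, else L.
n=0: no move → L
n=1: no move → L
n=2: no move → L
n=3: no move → L
n=4: no move → L
n=5: →0(L), so W
n=6: →1(L), so W
n=7: →2(L), so W
n=8: →3(L), so W
n=9: →4(L), so W
n=10: →4(L), so W
n=11: →3(L), so W
n=12: →4(L), so W
n=13: →8(W), 7(W), 5(W) — all W, so L
n=14: →9(W), 8(W), 6(W) — all W, so L
n=15: →10(W), 9(W), 7(W) — all W, so L
n=16: →11(W), 10(W), 8(W) — all W, so L
n=17: →12(W), 11(W), 9(W) — all W, so L
n=18: →13(L), so W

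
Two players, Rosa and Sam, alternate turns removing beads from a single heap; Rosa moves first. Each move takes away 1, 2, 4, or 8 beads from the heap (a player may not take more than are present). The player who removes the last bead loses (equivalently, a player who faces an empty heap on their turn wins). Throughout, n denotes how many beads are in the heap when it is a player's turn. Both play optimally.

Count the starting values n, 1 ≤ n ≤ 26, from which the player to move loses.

Classify positions by backward induction: terminal positions (no move available) are W. From any other position, the mover wins iff some move reaches an L.
n=0: no move; the opponent has just taken the last bead and therefore loses → W
n=1: L (sole option 0(W) is W)
n=2: W (go to 1, an L position)
n=3: W (go to 1, an L position)
n=4: L (options 3(W), 2(W), 0(W) are all W)
n=5: W (go to 4, an L position)
n=6: W (go to 4, an L position)
n=7: L (options 6(W), 5(W), 3(W) are all W)
n=8: W (go to 7, an L position)
n=9: W (go to 7, an L position)
n=10: L (options 9(W), 8(W), 6(W), 2(W) are all W)
n=11: W (go to 10, an L position)
n=12: W (go to 10, an L position)
n=13: L (options 12(W), 11(W), 9(W), 5(W) are all W)
n=14: W (go to 13, an L position)
n=15: W (go to 13, an L position)
n=16: L (options 15(W), 14(W), 12(W), 8(W) are all W)
n=17: W (go to 16, an L position)
n=18: W (go to 16, an L position)
n=19: L (options 18(W), 17(W), 15(W), 11(W) are all W)
n=20: W (go to 19, an L position)
n=21: W (go to 19, an L position)
n=22: L (options 21(W), 20(W), 18(W), 14(W) are all W)
n=23: W (go to 22, an L position)
n=24: W (go to 22, an L position)
n=25: L (options 24(W), 23(W), 21(W), 17(W) are all W)
n=26: W (go to 25, an L position)
L entries with 1 ≤ n ≤ 26 (the range starts at n=1): n = 1, 4, 7, 10, 13, 16, 19, 22, 25; that makes 9.

9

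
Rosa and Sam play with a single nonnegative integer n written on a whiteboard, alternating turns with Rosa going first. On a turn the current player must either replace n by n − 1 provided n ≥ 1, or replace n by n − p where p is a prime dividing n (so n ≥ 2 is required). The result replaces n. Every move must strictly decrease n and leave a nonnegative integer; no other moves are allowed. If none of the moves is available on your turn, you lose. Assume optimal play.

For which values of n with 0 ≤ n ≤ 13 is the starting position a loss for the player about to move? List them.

Classify positions by backward induction: terminal positions (no move available) are L. From any other position, the mover wins iff some move reaches an L.
n=0: no move → L
n=1: →0(L), so W
n=2: →0(L), so W
n=3: →0(L), so W
n=4: →2(W), 3(W) — all W, so L
n=5: →0(L), so W
n=6: →4(L), so W
n=7: →0(L), so W
n=8: →6(W), 7(W) — all W, so L
n=9: →8(L), so W
n=10: →8(L), so W
n=11: →0(L), so W
n=12: →9(W), 10(W), 11(W) — all W, so L
n=13: →0(L), so W
The losing starting values of n are exactly the entries labelled L in this table (4 of them).

0, 4, 8, 12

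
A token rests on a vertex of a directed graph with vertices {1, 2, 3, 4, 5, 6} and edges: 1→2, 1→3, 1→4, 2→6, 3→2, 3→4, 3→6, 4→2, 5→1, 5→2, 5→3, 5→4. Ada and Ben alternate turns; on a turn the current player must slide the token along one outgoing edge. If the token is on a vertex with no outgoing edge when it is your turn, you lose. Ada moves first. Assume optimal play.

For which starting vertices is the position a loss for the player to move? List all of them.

4, 6

Work bottom-up. With no move the player to move loses. Otherwise the position is W if at least one move leads to an L position for the opponent, and L if every move leads to a W.
Every edge goes from a vertex to one that appears earlier in the order 6, 2, 4, 3, 1, 5, so processing vertices in that order labels each vertex after all of its successors.
6: no outgoing edge → L
2: reaches L-position 6 → W
4: only reaches 2(W), which is W → L
3: reaches L-position 4 → W
1: reaches L-position 4 → W
5: reaches L-position 4 → W
The losing starting vertices are exactly the entries labelled L in this table (2 of them).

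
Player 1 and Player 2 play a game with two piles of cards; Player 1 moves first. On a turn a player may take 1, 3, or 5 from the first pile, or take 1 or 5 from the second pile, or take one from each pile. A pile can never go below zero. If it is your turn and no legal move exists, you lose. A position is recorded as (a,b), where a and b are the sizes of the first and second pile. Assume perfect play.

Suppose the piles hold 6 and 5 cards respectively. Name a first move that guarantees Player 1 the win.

Classify positions by backward induction: terminal positions (no move available) are L. From any other position, the mover wins iff some move reaches an L.
No move ever increases a pile, so every position that can arise here has a ≤ 6 and b ≤ 5; it is enough to label the cells with 0 ≤ a ≤ 6 and 0 ≤ b ≤ 5.
Every move lowers a or b (never raises either), so fill the grid row by row in increasing a, and left to right within a row: each cell's successors are then already labelled.
      b=0  b=1  b=2  b=3  b=4  b=5
a=0:    L    W    L    W    L    W
a=1:    W    W    W    W    W    W
a=2:    L    W    L    W    L    W
a=3:    W    W    W    W    W    W
a=4:    L    W    L    W    L    W
a=5:    W    W    W    W    W    W
a=6:    L    W    L    W    L    W
Cells with no legal move (terminal, hence L): (0,0).
The remaining L cells, each justified by listing all of its moves:
(0,2): the only move is to (0,1)(W), a W ⇒ L
(0,4): the only move is to (0,3)(W), a W ⇒ L
(2,0): the only move is to (1,0)(W), a W ⇒ L
(2,2): moves to (1,2)(W), (2,1)(W), (1,1)(W); every one is W ⇒ L
(2,4): moves to (1,4)(W), (2,3)(W), (1,3)(W); every one is W ⇒ L
(4,0): moves to (3,0)(W), (1,0)(W); every one is W ⇒ L
(4,2): moves to (3,2)(W), (1,2)(W), (4,1)(W), (3,1)(W); every one is W ⇒ L
(4,4): moves to (3,4)(W), (1,4)(W), (4,3)(W), (3,3)(W); every one is W ⇒ L
(6,0): moves to (5,0)(W), (3,0)(W), (1,0)(W); every one is W ⇒ L
(6,2): moves to (5,2)(W), (3,2)(W), (1,2)(W), (6,1)(W), (5,1)(W); every one is W ⇒ L
(6,4): moves to (5,4)(W), (3,4)(W), (1,4)(W), (6,3)(W), (5,3)(W); every one is W ⇒ L
Every other cell has at least one move into one of the L cells above, so it is W.
From (6,5), the L positions reachable in one move are: (6,4), (6,0). Any move reaching one of these is winning.

Move to (6,4).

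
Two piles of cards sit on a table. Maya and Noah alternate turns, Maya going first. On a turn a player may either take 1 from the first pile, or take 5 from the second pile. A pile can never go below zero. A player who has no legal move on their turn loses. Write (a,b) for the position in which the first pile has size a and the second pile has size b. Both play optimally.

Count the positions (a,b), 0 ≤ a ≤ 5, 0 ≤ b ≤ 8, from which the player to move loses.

27

Use the standard recursion: the mover loses at a terminal position; elsewhere, the mover wins exactly when some move hands the opponent an L position.
Every move lowers a or b (never raises either), so fill the grid row by row in increasing a, and left to right within a row: each cell's successors are then already labelled.
      b=0  b=1  b=2  b=3  b=4  b=5  b=6  b=7  b=8
a=0:    L    L    L    L    L    W    W    W    W
a=1:    W    W    W    W    W    L    L    L    L
a=2:    L    L    L    L    L    W    W    W    W
a=3:    W    W    W    W    W    L    L    L    L
a=4:    L    L    L    L    L    W    W    W    W
a=5:    W    W    W    W    W    L    L    L    L
Cells with no legal move (terminal, hence L): (0,0), (0,1), (0,2), (0,3), (0,4).
The remaining L cells, each justified by listing all of its moves:
(1,5): only reaches (0,5)(W), (1,0)(W), all W → L
(1,6): only reaches (0,6)(W), (1,1)(W), all W → L
(1,7): only reaches (0,7)(W), (1,2)(W), all W → L
(1,8): only reaches (0,8)(W), (1,3)(W), all W → L
(2,0): only reaches (1,0)(W), which is W → L
(2,1): only reaches (1,1)(W), which is W → L
(2,2): only reaches (1,2)(W), which is W → L
(2,3): only reaches (1,3)(W), which is W → L
(2,4): only reaches (1,4)(W), which is W → L
(3,5): only reaches (2,5)(W), (3,0)(W), all W → L
(3,6): only reaches (2,6)(W), (3,1)(W), all W → L
(3,7): only reaches (2,7)(W), (3,2)(W), all W → L
(3,8): only reaches (2,8)(W), (3,3)(W), all W → L
(4,0): only reaches (3,0)(W), which is W → L
(4,1): only reaches (3,1)(W), which is W → L
(4,2): only reaches (3,2)(W), which is W → L
(4,3): only reaches (3,3)(W), which is W → L
(4,4): only reaches (3,4)(W), which is W → L
(5,5): only reaches (4,5)(W), (5,0)(W), all W → L
(5,6): only reaches (4,6)(W), (5,1)(W), all W → L
(5,7): only reaches (4,7)(W), (5,2)(W), all W → L
(5,8): only reaches (4,8)(W), (5,3)(W), all W → L
Every other cell has at least one move into one of the L cells above, so it is W.
L cells per row: a=0: 5, a=1: 4, a=2: 5, a=3: 4, a=4: 5, a=5: 4; total 27.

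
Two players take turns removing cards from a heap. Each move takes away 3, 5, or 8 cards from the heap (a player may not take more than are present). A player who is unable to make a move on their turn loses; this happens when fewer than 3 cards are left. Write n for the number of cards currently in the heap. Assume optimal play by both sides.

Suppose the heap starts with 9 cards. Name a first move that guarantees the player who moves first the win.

Classify positions by backward induction: terminal positions (no move available) are L. From any other position, the mover wins iff some move reaches an L.
n=0: no move → L
n=1: no move → L
n=2: no move → L
n=3: can move to 0, which is L ⇒ W
n=4: can move to 1, which is L ⇒ W
n=5: can move to 2, which is L ⇒ W
n=6: can move to 1, which is L ⇒ W
n=7: can move to 2, which is L ⇒ W
n=8: can move to 0, which is L ⇒ W
n=9: can move to 1, which is L ⇒ W
From 9, the L positions reachable in one move are: 1.

Remove 8, leaving 1.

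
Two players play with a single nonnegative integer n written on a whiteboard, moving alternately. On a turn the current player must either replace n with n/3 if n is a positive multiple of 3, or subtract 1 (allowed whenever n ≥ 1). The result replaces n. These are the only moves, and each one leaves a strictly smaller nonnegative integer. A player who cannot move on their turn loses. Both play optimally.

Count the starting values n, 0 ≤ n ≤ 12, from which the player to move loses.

Label each position W (a win for the player to move) or L (a loss). A position with no legal move is L; any other position is W exactly when some move reaches an L, and L when every move reaches a W.
n=0: no move → L
n=1: reaches L-position 0 → W
n=2: only reaches 1(W), which is W → L
n=3: reaches L-position 2 → W
n=4: only reaches 3(W), which is W → L
n=5: reaches L-position 4 → W
n=6: reaches L-position 2 → W
n=7: only reaches 6(W), which is W → L
n=8: reaches L-position 7 → W
n=9: only reaches 3(W), 8(W), all W → L
n=10: reaches L-position 9 → W
n=11: only reaches 10(W), which is W → L
n=12: reaches L-position 4 → W
L entries with 0 ≤ n ≤ 12: n = 0, 2, 4, 7, 9, 11; that makes 6.

6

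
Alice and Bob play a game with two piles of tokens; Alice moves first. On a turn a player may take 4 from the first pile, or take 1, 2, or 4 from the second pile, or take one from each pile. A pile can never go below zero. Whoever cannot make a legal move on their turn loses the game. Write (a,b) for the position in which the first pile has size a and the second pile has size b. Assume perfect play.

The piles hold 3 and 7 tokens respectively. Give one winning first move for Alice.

Positions with no move are L. A position that does have a move is losing for the player to move precisely when every available move leads to a winning position for the opponent. Fill in the labels:
No move ever increases a pile, so every position that can arise here has a ≤ 3 and b ≤ 7; it is enough to label the cells with 0 ≤ a ≤ 3 and 0 ≤ b ≤ 7.
Every move lowers a or b (never raises either), so fill the grid row by row in increasing a, and left to right within a row: each cell's successors are then already labelled.
      b=0  b=1  b=2  b=3  b=4  b=5  b=6  b=7
a=0:    L    W    W    L    W    W    L    W
a=1:    L    W    W    L    W    W    L    W
a=2:    L    W    W    L    W    W    L    W
a=3:    L    W    W    L    W    W    L    W
Cells with no legal move (terminal, hence L): (0,0), (1,0), (2,0), (3,0).
The remaining L cells, each justified by listing all of its moves:
(0,3): →(0,2)(W), (0,1)(W) — all W, so L
(0,6): →(0,5)(W), (0,4)(W), (0,2)(W) — all W, so L
(1,3): →(1,2)(W), (1,1)(W), (0,2)(W) — all W, so L
(1,6): →(1,5)(W), (1,4)(W), (1,2)(W), (0,5)(W) — all W, so L
(2,3): →(2,2)(W), (2,1)(W), (1,2)(W) — all W, so L
(2,6): →(2,5)(W), (2,4)(W), (2,2)(W), (1,5)(W) — all W, so L
(3,3): →(3,2)(W), (3,1)(W), (2,2)(W) — all W, so L
(3,6): →(3,5)(W), (3,4)(W), (3,2)(W), (2,5)(W) — all W, so L
Every other cell has at least one move into one of the L cells above, so it is W.
From (3,7), the L positions reachable in one move are: (3,6), (3,3), (2,6). Any move reaching one of these is winning.

Move to (3,6).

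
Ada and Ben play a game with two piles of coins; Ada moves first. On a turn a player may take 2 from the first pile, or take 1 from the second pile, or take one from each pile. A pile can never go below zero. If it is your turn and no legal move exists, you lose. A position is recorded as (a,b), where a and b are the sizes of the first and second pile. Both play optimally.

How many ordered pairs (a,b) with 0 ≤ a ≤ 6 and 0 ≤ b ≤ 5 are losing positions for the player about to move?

16

Positions with no move are L. A position that does have a move is losing for the player to move precisely when every available move leads to a winning position for the opponent. Fill in the labels:
Every move lowers a or b (never raises either), so fill the grid row by row in increasing a, and left to right within a row: each cell's successors are then already labelled.
      b=0  b=1  b=2  b=3  b=4  b=5
a=0:    L    W    L    W    L    W
a=1:    L    W    L    W    L    W
a=2:    W    W    W    W    W    W
a=3:    W    L    W    L    W    L
a=4:    L    W    W    L    W    L
a=5:    L    W    L    W    W    W
a=6:    W    W    L    W    L    W
Cells with no legal move (terminal, hence L): (0,0), (1,0).
The remaining L cells, each justified by listing all of its moves:
(0,2): →(0,1)(W) only, which is W, so L
(0,4): →(0,3)(W) only, which is W, so L
(1,2): →(1,1)(W), (0,1)(W) — all W, so L
(1,4): →(1,3)(W), (0,3)(W) — all W, so L
(3,1): →(1,1)(W), (3,0)(W), (2,0)(W) — all W, so L
(3,3): →(1,3)(W), (3,2)(W), (2,2)(W) — all W, so L
(3,5): →(1,5)(W), (3,4)(W), (2,4)(W) — all W, so L
(4,0): →(2,0)(W) only, which is W, so L
(4,3): →(2,3)(W), (4,2)(W), (3,2)(W) — all W, so L
(4,5): →(2,5)(W), (4,4)(W), (3,4)(W) — all W, so L
(5,0): →(3,0)(W) only, which is W, so L
(5,2): →(3,2)(W), (5,1)(W), (4,1)(W) — all W, so L
(6,2): →(4,2)(W), (6,1)(W), (5,1)(W) — all W, so L
(6,4): →(4,4)(W), (6,3)(W), (5,3)(W) — all W, so L
Every other cell has at least one move into one of the L cells above, so it is W.
L cells per row: a=0: 3, a=1: 3, a=2: 0, a=3: 3, a=4: 3, a=5: 2, a=6: 2; total 16.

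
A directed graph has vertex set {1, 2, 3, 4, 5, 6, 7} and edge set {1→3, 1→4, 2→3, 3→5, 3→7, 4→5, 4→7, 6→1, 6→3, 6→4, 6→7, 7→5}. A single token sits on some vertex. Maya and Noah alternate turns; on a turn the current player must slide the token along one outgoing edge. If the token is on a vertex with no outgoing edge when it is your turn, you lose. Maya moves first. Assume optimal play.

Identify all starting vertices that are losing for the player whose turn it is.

Classify positions by backward induction: terminal positions (no move available) are L. From any other position, the mover wins iff some move reaches an L.
Every edge goes from a vertex to one that appears earlier in the order 5, 7, 4, 3, 2, 1, 6, so processing vertices in that order labels each vertex after all of its successors.
5: no outgoing edge → L
7: can move to 5, which is L ⇒ W
4: can move to 5, which is L ⇒ W
3: can move to 5, which is L ⇒ W
2: the only move is to 3(W), a W ⇒ L
1: moves to 3(W), 4(W); every one is W ⇒ L
6: can move to 1, which is L ⇒ W
The losing starting vertices are exactly the entries labelled L in this table (3 of them).

1, 2, 5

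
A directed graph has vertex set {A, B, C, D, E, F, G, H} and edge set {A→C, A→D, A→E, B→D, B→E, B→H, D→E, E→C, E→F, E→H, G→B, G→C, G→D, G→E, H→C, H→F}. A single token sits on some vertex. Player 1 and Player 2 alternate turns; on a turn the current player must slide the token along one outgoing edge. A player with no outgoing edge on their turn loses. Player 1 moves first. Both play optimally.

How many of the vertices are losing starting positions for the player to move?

3

Build the W/L table. Terminal = L. A non-terminal position is W if it has a move to some L; otherwise it is L.
Every edge goes from a vertex to one that appears earlier in the order C, F, H, E, D, B, G, A, so processing vertices in that order labels each vertex after all of its successors.
C: no outgoing edge → L
F: no outgoing edge → L
H: reaches L-position F → W
E: reaches L-position F → W
D: only reaches E(W), which is W → L
B: reaches L-position D → W
G: reaches L-position D → W
A: reaches L-position D → W
The L vertices are C, D, F; that is 3 in all.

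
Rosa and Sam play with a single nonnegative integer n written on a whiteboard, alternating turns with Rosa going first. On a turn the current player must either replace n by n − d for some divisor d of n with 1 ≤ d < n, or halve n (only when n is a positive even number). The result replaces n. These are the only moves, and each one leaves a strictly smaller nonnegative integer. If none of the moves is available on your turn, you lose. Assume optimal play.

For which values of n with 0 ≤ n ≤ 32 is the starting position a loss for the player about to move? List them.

0, 1, 3, 5, 7, 9, 11, 13, 15, 17, 19, 21, 23, 25, 27, 29, 31

Compute win/loss labels from the base case upward. A position with no move is L. Any other position is W if it can reach an L in one move, else L.
n=0: no move → L
n=1: no move → L
n=2: →1(L), so W
n=3: →2(W) only, which is W, so L
n=4: →3(L), so W
n=5: →4(W) only, which is W, so L
n=6: →3(L), so W
n=7: →6(W) only, which is W, so L
n=8: →7(L), so W
n=9: →6(W), 8(W) — all W, so L
n=10: →5(L), so W
n=11: →10(W) only, which is W, so L
n=12: →9(L), so W
n=13: →12(W) only, which is W, so L
n=14: →7(L), so W
n=15: →10(W), 12(W), 14(W) — all W, so L
n=16: →15(L), so W
n=17: →16(W) only, which is W, so L
n=18: →9(L), so W
n=19: →18(W) only, which is W, so L
n=20: →15(L), so W
n=21: →14(W), 18(W), 20(W) — all W, so L
n=22: →11(L), so W
n=23: →22(W) only, which is W, so L
n=24: →21(L), so W
n=25: →20(W), 24(W) — all W, so L
n=26: →13(L), so W
n=27: →18(W), 24(W), 26(W) — all W, so L
n=28: →21(L), so W
n=29: →28(W) only, which is W, so L
n=30: →15(L), so W
n=31: →30(W) only, which is W, so L
n=32: →31(L), so W
The losing starting values of n are exactly the entries labelled L in this table (17 of them).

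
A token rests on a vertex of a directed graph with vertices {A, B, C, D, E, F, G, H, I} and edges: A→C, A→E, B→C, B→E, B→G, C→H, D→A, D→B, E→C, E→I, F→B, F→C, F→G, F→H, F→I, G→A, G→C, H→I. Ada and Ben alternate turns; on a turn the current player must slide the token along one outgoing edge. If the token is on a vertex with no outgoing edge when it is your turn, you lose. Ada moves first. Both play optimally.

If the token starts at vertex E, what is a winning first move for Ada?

Move to C.

Positions with no move are L. A position that does have a move is losing for the player to move precisely when every available move leads to a winning position for the opponent. Fill in the labels:
Every edge goes from a vertex to one that appears earlier in the order I, H, C, E, A, G, B, D, F, so processing vertices in that order labels each vertex after all of its successors.
I: no outgoing edge → L
H: W (go to I, an L position)
C: L (sole option H(W) is W)
E: W (go to C, an L position)
A: W (go to C, an L position)
G: W (go to C, an L position)
B: W (go to C, an L position)
D: L (options B(W), A(W) are all W)
F: W (go to C, an L position)
From E, the L positions reachable in one move are: C, I. Any move reaching one of these is winning.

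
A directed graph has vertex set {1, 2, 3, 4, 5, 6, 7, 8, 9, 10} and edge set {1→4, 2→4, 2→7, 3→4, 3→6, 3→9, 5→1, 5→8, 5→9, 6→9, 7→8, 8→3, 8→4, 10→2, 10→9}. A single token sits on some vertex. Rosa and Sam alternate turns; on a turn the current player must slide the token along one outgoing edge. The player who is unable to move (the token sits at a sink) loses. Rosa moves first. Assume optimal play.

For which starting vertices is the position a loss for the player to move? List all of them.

Use the standard recursion: the mover loses at a terminal position; elsewhere, the mover wins exactly when some move hands the opponent an L position.
Every edge goes from a vertex to one that appears earlier in the order 9, 4, 6, 3, 8, 7, 1, 2, 10, 5, so processing vertices in that order labels each vertex after all of its successors.
9: no outgoing edge → L
4: no outgoing edge → L
6: W (go to 9, an L position)
3: W (go to 4, an L position)
8: W (go to 4, an L position)
7: L (sole option 8(W) is W)
1: W (go to 4, an L position)
2: W (go to 7, an L position)
10: W (go to 9, an L position)
5: W (go to 9, an L position)
Reading off the rows marked L gives the requested list; there are 3 such vertices.

4, 7, 9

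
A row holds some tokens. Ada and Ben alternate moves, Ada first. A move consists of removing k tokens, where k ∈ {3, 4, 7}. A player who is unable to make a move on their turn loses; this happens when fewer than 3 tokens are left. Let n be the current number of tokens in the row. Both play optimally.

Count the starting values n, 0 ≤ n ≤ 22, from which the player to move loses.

Use the standard recursion: the mover loses at a terminal position; elsewhere, the mover wins exactly when some move hands the opponent an L position.
n=0: no move → L
n=1: no move → L
n=2: no move → L
n=3: can move to 0, which is L ⇒ W
n=4: can move to 1, which is L ⇒ W
n=5: can move to 2, which is L ⇒ W
n=6: can move to 2, which is L ⇒ W
n=7: can move to 0, which is L ⇒ W
n=8: can move to 1, which is L ⇒ W
n=9: can move to 2, which is L ⇒ W
n=10: moves to 7(W), 6(W), 3(W); every one is W ⇒ L
n=11: moves to 8(W), 7(W), 4(W); every one is W ⇒ L
n=12: moves to 9(W), 8(W), 5(W); every one is W ⇒ L
n=13: can move to 10, which is L ⇒ W
n=14: can move to 11, which is L ⇒ W
n=15: can move to 12, which is L ⇒ W
n=16: can move to 12, which is L ⇒ W
n=17: can move to 10, which is L ⇒ W
n=18: can move to 11, which is L ⇒ W
n=19: can move to 12, which is L ⇒ W
n=20: moves to 17(W), 16(W), 13(W); every one is W ⇒ L
n=21: moves to 18(W), 17(W), 14(W); every one is W ⇒ L
n=22: moves to 19(W), 18(W), 15(W); every one is W ⇒ L
L entries with 0 ≤ n ≤ 22: n = 0, 1, 2, 10, 11, 12, 20, 21, 22; that makes 9.

9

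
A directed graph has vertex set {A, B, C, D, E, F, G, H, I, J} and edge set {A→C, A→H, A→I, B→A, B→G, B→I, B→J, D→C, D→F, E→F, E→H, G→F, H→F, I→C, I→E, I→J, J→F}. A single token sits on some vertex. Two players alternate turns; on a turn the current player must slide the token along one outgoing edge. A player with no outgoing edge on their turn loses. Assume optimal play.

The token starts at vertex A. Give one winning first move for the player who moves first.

Positions with no move are L. A position that does have a move is losing for the player to move precisely when every available move leads to a winning position for the opponent. Fill in the labels:
Every edge goes from a vertex to one that appears earlier in the order C, F, H, E, J, D, I, G, A, B, so processing vertices in that order labels each vertex after all of its successors.
C: no outgoing edge → L
F: no outgoing edge → L
H: →F(L), so W
E: →F(L), so W
J: →F(L), so W
D: →F(L), so W
I: →C(L), so W
G: →F(L), so W
A: →C(L), so W
B: →A(W), G(W), I(W), J(W) — all W, so L
From A, the L positions reachable in one move are: C.

Move to C.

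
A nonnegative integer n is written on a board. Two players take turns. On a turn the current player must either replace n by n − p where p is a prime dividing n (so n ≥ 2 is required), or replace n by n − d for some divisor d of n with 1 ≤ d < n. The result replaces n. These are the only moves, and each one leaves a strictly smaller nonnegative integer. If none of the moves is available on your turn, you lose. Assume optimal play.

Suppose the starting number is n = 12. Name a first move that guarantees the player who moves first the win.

Move to 9.

Work bottom-up. With no move the player to move loses. Otherwise the position is W if at least one move leads to an L position for the opponent, and L if every move leads to a W.
n=0: no move → L
n=1: no move → L
n=2: W (go to 0, an L position)
n=3: W (go to 0, an L position)
n=4: L (options 2(W), 3(W) are all W)
n=5: W (go to 0, an L position)
n=6: W (go to 4, an L position)
n=7: W (go to 0, an L position)
n=8: W (go to 4, an L position)
n=9: L (options 6(W), 8(W) are all W)
n=10: W (go to 9, an L position)
n=11: W (go to 0, an L position)
n=12: W (go to 9, an L position)
From 12, the L positions reachable in one move are: 9.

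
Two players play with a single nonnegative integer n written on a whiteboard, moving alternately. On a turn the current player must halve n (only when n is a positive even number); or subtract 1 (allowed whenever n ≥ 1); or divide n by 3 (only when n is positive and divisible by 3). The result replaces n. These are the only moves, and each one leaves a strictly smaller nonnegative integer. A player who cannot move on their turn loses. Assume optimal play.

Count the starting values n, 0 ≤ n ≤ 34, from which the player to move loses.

14

Compute win/loss labels from the base case upward. A position with no move is L. Any other position is W if it can reach an L in one move, else L.
n=0: no move → L
n=1: →0(L), so W
n=2: →1(W) only, which is W, so L
n=3: →2(L), so W
n=4: →2(L), so W
n=5: →4(W) only, which is W, so L
n=6: →2(L), so W
n=7: →6(W) only, which is W, so L
n=8: →7(L), so W
n=9: →3(W), 8(W) — all W, so L
n=10: →5(L), so W
n=11: →10(W) only, which is W, so L
n=12: →11(L), so W
n=13: →12(W) only, which is W, so L
n=14: →7(L), so W
n=15: →5(L), so W
n=16: →8(W), 15(W) — all W, so L
n=17: →16(L), so W
n=18: →9(L), so W
n=19: →18(W) only, which is W, so L
n=20: →19(L), so W
n=21: →7(L), so W
n=22: →11(L), so W
n=23: →22(W) only, which is W, so L
n=24: →23(L), so W
n=25: →24(W) only, which is W, so L
n=26: →13(L), so W
n=27: →9(L), so W
n=28: →14(W), 27(W) — all W, so L
n=29: →28(L), so W
n=30: →10(W), 15(W), 29(W) — all W, so L
n=31: →30(L), so W
n=32: →16(L), so W
n=33: →11(L), so W
n=34: →17(W), 33(W) — all W, so L
L entries with 0 ≤ n ≤ 34: n = 0, 2, 5, 7, 9, 11, 13, 16, 19, 23, 25, 28, 30, 34; that makes 14.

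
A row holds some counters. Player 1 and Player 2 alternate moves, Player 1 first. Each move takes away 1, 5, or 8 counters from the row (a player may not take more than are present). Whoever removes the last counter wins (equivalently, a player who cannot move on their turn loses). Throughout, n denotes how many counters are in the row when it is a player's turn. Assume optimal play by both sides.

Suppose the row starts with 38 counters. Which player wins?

Classify positions by backward induction: terminal positions (no move available) are L. From any other position, the mover wins iff some move reaches an L.
n=0: no move → L
n=1: W (go to 0, an L position)
n=2: L (sole option 1(W) is W)
n=3: W (go to 2, an L position)
n=4: L (sole option 3(W) is W)
n=5: W (go to 4, an L position)
n=6: L (options 5(W), 1(W) are all W)
n=7: W (go to 6, an L position)
n=8: W (go to 0, an L position)
n=9: W (go to 4, an L position)
n=10: W (go to 2, an L position)
n=11: W (go to 6, an L position)
n=12: W (go to 4, an L position)
n=13: L (options 12(W), 8(W), 5(W) are all W)
n=14: W (go to 13, an L position)
n=15: L (options 14(W), 10(W), 7(W) are all W)
n=16: W (go to 15, an L position)
n=17: L (options 16(W), 12(W), 9(W) are all W)
n=18: W (go to 17, an L position)
n=19: L (options 18(W), 14(W), 11(W) are all W)
n=20: W (go to 19, an L position)
n=21: W (go to 13, an L position)
n=22: W (go to 17, an L position)
n=23: W (go to 15, an L position)
n=24: W (go to 19, an L position)
n=25: W (go to 17, an L position)
n=26: L (options 25(W), 21(W), 18(W) are all W)
n=27: W (go to 26, an L position)
n=28: L (options 27(W), 23(W), 20(W) are all W)
n=29: W (go to 28, an L position)
n=30: L (options 29(W), 25(W), 22(W) are all W)
n=31: W (go to 30, an L position)
n=32: L (options 31(W), 27(W), 24(W) are all W)
n=33: W (go to 32, an L position)
n=34: W (go to 26, an L position)
n=35: W (go to 30, an L position)
n=36: W (go to 28, an L position)
n=37: W (go to 32, an L position)
n=38: W (go to 30, an L position)
The starting position 38 is W: Player 1 should remove 8, leaving 30, handing over an L position.

Player 1 wins.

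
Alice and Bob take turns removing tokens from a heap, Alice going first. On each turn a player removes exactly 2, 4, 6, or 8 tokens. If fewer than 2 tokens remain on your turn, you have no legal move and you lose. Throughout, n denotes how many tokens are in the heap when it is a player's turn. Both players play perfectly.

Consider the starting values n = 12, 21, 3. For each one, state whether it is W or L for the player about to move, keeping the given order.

Build the W/L table. Terminal = L. A non-terminal position is W if it has a move to some L; otherwise it is L.
n=0: no move → L
n=1: no move → L
n=2: can move to 0, which is L ⇒ W
n=3: can move to 1, which is L ⇒ W
n=4: can move to 0, which is L ⇒ W
n=5: can move to 1, which is L ⇒ W
n=6: can move to 0, which is L ⇒ W
n=7: can move to 1, which is L ⇒ W
n=8: can move to 0, which is L ⇒ W
n=9: can move to 1, which is L ⇒ W
n=10: moves to 8(W), 6(W), 4(W), 2(W); every one is W ⇒ L
n=11: moves to 9(W), 7(W), 5(W), 3(W); every one is W ⇒ L
n=12: can move to 10, which is L ⇒ W
n=13: can move to 11, which is L ⇒ W
n=14: can move to 10, which is L ⇒ W
n=15: can move to 11, which is L ⇒ W
n=16: can move to 10, which is L ⇒ W
n=17: can move to 11, which is L ⇒ W
n=18: can move to 10, which is L ⇒ W
n=19: can move to 11, which is L ⇒ W
n=20: moves to 18(W), 16(W), 14(W), 12(W); every one is W ⇒ L
n=21: moves to 19(W), 17(W), 15(W), 13(W); every one is W ⇒ L

12: W, 21: L, 3: W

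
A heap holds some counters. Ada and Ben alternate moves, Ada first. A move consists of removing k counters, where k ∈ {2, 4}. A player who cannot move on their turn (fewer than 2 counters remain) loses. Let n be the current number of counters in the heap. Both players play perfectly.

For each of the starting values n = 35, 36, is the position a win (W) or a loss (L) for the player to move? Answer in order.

35: W, 36: L

Use the standard recursion: the mover loses at a terminal position; elsewhere, the mover wins exactly when some move hands the opponent an L position.
n=0: no move → L
n=1: no move → L
n=2: reaches L-position 0 → W
n=3: reaches L-position 1 → W
n=4: reaches L-position 0 → W
n=5: reaches L-position 1 → W
n=6: only reaches 4(W), 2(W), all W → L
n=7: only reaches 5(W), 3(W), all W → L
n=8: reaches L-position 6 → W
n=9: reaches L-position 7 → W
n=10: reaches L-position 6 → W
n=11: reaches L-position 7 → W
n=12: only reaches 10(W), 8(W), all W → L
n=13: only reaches 11(W), 9(W), all W → L
n=14: reaches L-position 12 → W
n=15: reaches L-position 13 → W
n=16: reaches L-position 12 → W
n=17: reaches L-position 13 → W
n=18: only reaches 16(W), 14(W), all W → L
n=19: only reaches 17(W), 15(W), all W → L
n=20: reaches L-position 18 → W
n=21: reaches L-position 19 → W
n=22: reaches L-position 18 → W
n=23: reaches L-position 19 → W
n=24: only reaches 22(W), 20(W), all W → L
n=25: only reaches 23(W), 21(W), all W → L
n=26: reaches L-position 24 → W
n=27: reaches L-position 25 → W
n=28: reaches L-position 24 → W
n=29: reaches L-position 25 → W
n=30: only reaches 28(W), 26(W), all W → L
n=31: only reaches 29(W), 27(W), all W → L
n=32: reaches L-position 30 → W
n=33: reaches L-position 31 → W
n=34: reaches L-position 30 → W
n=35: reaches L-position 31 → W
n=36: only reaches 34(W), 32(W), all W → L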